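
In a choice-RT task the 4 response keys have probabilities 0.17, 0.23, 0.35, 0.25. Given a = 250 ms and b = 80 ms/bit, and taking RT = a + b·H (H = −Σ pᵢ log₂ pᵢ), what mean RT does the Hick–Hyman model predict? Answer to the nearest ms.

Entropy contributions −pᵢ log₂ pᵢ: 0.4346, 0.4877, 0.5301, 0.5000; sum H = 1.9524 bits.
RT = a + bH = 250 + 80·1.9524 = 406.19 ms.

406 ms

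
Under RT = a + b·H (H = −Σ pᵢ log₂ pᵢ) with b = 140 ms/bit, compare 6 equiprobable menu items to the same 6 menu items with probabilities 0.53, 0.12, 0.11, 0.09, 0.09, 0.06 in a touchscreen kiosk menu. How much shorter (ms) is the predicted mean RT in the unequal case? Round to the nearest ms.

72 ms

Equiprobable entropy H₀ = log₂ 6 = 2.5850 bits.
Skewed entropy H = −Σ pᵢ log₂ pᵢ = 2.0716 bits.
ΔRT = b·(H₀ − H) = 140 × 0.5133 = 71.86 ms.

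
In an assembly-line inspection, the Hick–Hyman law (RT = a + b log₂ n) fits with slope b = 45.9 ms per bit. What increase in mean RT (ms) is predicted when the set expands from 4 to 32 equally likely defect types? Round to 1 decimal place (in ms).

137.7 ms

The intercept a cancels: ΔRT = b·(log₂ n₂ − log₂ n₁) = b·log₂(n₂/n₁).
log₂(32) − log₂(4) = log₂(32/4) = log₂(8) = 3.
ΔRT = 45.9 × 3.0000 = 137.700 ms.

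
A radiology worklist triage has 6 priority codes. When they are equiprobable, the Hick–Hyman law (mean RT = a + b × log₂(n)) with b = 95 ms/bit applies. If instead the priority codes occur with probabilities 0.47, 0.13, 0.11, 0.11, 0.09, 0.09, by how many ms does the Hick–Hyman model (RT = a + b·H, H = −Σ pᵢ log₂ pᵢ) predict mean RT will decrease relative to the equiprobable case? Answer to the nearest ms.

The RT saving is b·ΔH. Equiprobable H₀ = log₂(6) = 2.5850 bits; with the given probabilities H = 2.2205 bits.
b·(H₀ − H) = 95 × (2.5850 − 2.2205) = 34.63 ms.

35 ms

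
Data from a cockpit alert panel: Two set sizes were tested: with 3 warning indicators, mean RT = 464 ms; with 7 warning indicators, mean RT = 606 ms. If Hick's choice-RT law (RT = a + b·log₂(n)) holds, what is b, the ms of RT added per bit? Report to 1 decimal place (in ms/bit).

Slope: b = (606 − 464) / (log₂ 7 − log₂ 3) = 142/1.2224 = 116.166 ms/bit.

116.2 ms/bit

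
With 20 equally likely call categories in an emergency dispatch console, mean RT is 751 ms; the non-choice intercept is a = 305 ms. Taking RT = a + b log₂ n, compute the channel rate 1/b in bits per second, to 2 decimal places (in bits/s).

9.69 bits/s

Choice component = 751 − 305 = 446 ms over log₂(20) = 4.3219 bits.
b = 446 / 4.3219 = 103.195 ms/bit, so 1/b = 9.690 bits/s.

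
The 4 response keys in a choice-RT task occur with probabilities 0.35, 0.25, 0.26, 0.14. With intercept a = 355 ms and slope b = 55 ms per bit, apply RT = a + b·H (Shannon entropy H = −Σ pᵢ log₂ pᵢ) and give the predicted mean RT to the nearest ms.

Entropy contributions −pᵢ log₂ pᵢ: 0.5301, 0.5000, 0.5053, 0.3971; sum H = 1.9325 bits.
RT = a + bH = 355 + 55·1.9325 = 461.29 ms.

461 ms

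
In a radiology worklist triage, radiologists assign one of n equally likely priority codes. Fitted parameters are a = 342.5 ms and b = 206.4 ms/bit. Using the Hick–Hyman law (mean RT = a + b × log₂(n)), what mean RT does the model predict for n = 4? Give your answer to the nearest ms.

755 ms

log₂(4) = 2 bits, so RT = 342.5 + 206.4 × 2 ≈ 755.300 ms.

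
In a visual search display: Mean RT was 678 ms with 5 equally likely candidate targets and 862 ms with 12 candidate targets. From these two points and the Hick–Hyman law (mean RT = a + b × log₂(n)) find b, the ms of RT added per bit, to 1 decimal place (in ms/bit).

b = (RT₂ − RT₁)/(log₂ n₂ − log₂ n₁) = (862 − 678)/(3.5850 − 2.3219) = 145.681 ms/bit.

145.7 ms/bit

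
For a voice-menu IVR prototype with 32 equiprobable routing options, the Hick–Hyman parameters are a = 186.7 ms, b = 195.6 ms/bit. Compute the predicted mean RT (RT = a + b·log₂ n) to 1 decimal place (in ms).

log₂(32) = 5 bits, so RT = 186.7 + 195.6 × 5 ≈ 1164.700 ms.

1164.7 ms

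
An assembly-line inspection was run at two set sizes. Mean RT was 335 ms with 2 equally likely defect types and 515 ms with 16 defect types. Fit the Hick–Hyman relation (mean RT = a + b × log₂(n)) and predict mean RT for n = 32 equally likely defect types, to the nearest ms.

With log₂ n on the abscissa the relation is linear; from the two conditions:
  b = (515 − 335) / (log₂ 16 − log₂ 2) = 180 / (4 − 1) = 60 ms/bit
  a = 335 − 60 × 1 = 275 ms
Then RT(32) = 275 + 60 × log₂ 32 = 275 + 60 × 5 ≈ 575.000 ms.

575 ms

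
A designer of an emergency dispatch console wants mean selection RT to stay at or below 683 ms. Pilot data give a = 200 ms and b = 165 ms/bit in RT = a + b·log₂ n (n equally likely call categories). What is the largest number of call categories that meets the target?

165·log₂ n ≤ 683 − 200 = 483, giving log₂ n ≤ 2.9273 and n ≤ 7.607. The largest whole number is 7.

7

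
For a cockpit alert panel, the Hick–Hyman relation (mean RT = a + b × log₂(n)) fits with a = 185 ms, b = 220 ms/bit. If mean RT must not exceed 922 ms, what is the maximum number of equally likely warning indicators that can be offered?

Set 185 + 220·log₂ n ≤ 922 → log₂ n ≤ (922 − 185)/220 = 3.3500.
So n ≤ 2^3.3500 = 10.196; the largest integer n is 10.

10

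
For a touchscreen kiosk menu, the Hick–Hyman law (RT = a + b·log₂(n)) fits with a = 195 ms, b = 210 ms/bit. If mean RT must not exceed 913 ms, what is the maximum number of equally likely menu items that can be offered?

10

Information budget: (913 − 195)/210 = 3.4190 bits, so n ≤ 2^3.4190 = 10.696 → at most 10.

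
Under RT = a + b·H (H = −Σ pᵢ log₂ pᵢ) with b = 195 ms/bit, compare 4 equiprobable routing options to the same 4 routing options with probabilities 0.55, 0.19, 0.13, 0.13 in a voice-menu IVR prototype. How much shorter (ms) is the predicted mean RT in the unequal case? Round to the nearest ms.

59 ms

The RT saving is b·ΔH. Equiprobable H₀ = log₂(4) = 2.0000 bits; with the given probabilities H = 1.6949 bits.
b·(H₀ − H) = 195 × (2.0000 − 1.6949) = 59.50 ms.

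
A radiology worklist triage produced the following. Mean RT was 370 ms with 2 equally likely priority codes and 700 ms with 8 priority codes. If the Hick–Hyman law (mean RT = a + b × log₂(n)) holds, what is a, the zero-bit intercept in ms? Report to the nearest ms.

Slope: b = (700 − 370) / (log₂ 8 − log₂ 2) = 330/2.0000 = 165 ms/bit.
Intercept: a = 370 − 165·log₂(2) = 205.000 ms.

205 ms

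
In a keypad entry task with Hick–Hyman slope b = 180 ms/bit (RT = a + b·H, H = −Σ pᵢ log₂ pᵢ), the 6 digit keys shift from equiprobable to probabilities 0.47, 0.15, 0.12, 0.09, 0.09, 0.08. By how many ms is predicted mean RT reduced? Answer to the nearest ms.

Equiprobable entropy H₀ = log₂ 6 = 2.5850 bits.
Skewed entropy H = −Σ pᵢ log₂ pᵢ = 2.2064 bits.
ΔRT = b·(H₀ − H) = 180 × 0.3786 = 68.14 ms.

68 ms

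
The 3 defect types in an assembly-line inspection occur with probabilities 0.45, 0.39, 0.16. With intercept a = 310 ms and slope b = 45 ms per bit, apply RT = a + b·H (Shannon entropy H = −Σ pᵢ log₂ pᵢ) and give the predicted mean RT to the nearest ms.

Entropy contributions −pᵢ log₂ pᵢ: 0.5184, 0.5298, 0.4230; sum H = 1.4712 bits.
RT = a + bH = 310 + 45·1.4712 = 376.20 ms.

376 ms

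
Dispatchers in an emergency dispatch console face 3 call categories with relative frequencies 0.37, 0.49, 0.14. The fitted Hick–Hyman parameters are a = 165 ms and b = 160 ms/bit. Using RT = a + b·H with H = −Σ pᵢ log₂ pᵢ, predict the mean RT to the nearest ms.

394 ms

Entropy contributions −pᵢ log₂ pᵢ: 0.5307, 0.5043, 0.3971; sum H = 1.4321 bits.
RT = a + bH = 165 + 160·1.4321 = 394.14 ms.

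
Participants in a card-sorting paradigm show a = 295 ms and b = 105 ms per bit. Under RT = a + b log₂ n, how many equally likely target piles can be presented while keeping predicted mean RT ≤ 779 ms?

24

Set 295 + 105·log₂ n ≤ 779 → log₂ n ≤ (779 − 295)/105 = 4.6095.
So n ≤ 2^4.6095 = 24.412; the largest integer n is 24.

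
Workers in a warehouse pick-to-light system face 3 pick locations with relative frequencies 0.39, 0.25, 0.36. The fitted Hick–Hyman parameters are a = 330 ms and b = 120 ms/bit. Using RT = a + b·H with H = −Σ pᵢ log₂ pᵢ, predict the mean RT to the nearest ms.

Entropy contributions −pᵢ log₂ pᵢ: 0.5298, 0.5000, 0.5306; sum H = 1.5604 bits.
RT = a + bH = 330 + 120·1.5604 = 517.25 ms.

517 ms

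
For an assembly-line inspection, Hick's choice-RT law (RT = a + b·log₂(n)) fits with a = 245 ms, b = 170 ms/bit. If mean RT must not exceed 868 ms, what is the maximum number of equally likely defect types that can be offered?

12

Information budget: (868 − 245)/170 = 3.6647 bits, so n ≤ 2^3.6647 = 12.682 → at most 12.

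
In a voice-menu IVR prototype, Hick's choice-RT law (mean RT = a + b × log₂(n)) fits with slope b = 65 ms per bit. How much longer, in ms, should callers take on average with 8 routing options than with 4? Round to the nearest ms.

65 ms

ΔRT = (a + b log₂ n₂) − (a + b log₂ n₁) = b·(log₂ n₂ − log₂ n₁).
log₂(8) − log₂(4) = log₂(8/4) = log₂(2) = 1.
ΔRT = 65 × 1.0000 = 65.000 ms.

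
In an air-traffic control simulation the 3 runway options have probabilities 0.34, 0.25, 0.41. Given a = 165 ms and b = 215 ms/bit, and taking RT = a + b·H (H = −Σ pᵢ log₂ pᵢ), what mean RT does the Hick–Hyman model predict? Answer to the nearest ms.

500 ms

H = 0.34·log₂(1/0.34) + 0.25·log₂(1/0.25) + 0.41·log₂(1/0.41) = 1.5566 bits.
RT = 165 + 215 × 1.5566 = 499.66 ms.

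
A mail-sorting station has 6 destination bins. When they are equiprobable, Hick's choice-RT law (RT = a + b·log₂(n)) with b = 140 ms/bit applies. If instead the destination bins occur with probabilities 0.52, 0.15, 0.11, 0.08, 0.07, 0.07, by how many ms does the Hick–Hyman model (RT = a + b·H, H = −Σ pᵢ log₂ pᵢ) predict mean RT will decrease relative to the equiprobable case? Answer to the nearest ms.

The RT saving is b·ΔH. Equiprobable H₀ = log₂(6) = 2.5850 bits; with the given probabilities H = 2.0800 bits.
b·(H₀ − H) = 140 × (2.5850 − 2.0800) = 70.69 ms.

71 ms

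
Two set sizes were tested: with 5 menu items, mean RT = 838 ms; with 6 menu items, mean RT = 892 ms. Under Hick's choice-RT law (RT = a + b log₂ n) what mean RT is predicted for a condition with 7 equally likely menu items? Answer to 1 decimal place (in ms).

RT is linear in log₂ n, so two points fix the line:
  b = (892 − 838) / (log₂ 6 − log₂ 5) = 54 / (2.5850 − 2.3219) = 205.296 ms/bit
  a = 838 − 205.296 × 2.3219 = 361.317 ms
Then RT(7) = 361.317 + 205.296 × log₂ 7 = 361.317 + 205.296 × 2.8074 ≈ 937.656 ms.

937.7 ms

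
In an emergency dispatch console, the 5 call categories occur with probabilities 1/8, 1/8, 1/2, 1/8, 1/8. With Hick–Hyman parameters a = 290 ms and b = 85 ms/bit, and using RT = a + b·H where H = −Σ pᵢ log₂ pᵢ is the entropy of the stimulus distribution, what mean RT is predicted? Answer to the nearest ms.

H = −Σ pᵢ log₂ pᵢ = 0.125·3 + 0.125·3 + 0.5·1 + 0.125·3 + 0.125·3 = 2.000 bits.
RT = 290 + 85 × 2.000 = 460.00 ms.

460 ms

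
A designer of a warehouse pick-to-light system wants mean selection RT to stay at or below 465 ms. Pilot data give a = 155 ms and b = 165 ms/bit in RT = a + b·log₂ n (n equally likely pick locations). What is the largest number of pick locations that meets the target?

165·log₂ n ≤ 465 − 155 = 310, giving log₂ n ≤ 1.8788 and n ≤ 3.678. The largest whole number is 3.

3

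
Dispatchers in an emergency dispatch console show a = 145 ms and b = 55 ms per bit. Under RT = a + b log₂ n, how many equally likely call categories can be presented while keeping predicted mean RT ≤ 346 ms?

12

Set 145 + 55·log₂ n ≤ 346 → log₂ n ≤ (346 − 145)/55 = 3.6545.
So n ≤ 2^3.6545 = 12.593; the largest integer n is 12.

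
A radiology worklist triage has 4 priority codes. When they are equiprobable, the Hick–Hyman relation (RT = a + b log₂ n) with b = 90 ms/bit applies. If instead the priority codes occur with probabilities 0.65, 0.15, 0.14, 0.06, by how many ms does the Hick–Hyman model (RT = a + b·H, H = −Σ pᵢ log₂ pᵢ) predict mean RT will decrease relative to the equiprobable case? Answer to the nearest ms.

49 ms

The RT saving is b·ΔH. Equiprobable H₀ = log₂(4) = 2.0000 bits; with the given probabilities H = 1.4552 bits.
b·(H₀ − H) = 90 × (2.0000 − 1.4552) = 49.04 ms.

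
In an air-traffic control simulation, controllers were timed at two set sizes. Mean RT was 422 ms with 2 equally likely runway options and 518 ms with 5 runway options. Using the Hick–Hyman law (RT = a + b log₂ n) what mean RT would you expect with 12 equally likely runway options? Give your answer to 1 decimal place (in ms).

With log₂ n on the abscissa the relation is linear; from the two conditions:
  b = (518 − 422) / (log₂ 5 − log₂ 2) = 96 / (2.3219 − 1) = 72.621 ms/bit
  a = 422 − 72.621 × 1 = 349.379 ms
Then RT(12) = 349.379 + 72.621 × log₂ 12 = 349.379 + 72.621 × 3.5850 ≈ 609.723 ms.

609.7 ms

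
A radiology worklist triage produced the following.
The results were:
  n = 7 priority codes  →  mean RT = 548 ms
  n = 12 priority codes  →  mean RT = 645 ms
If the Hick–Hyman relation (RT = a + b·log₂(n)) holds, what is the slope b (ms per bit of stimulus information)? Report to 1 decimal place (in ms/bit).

124.7 ms/bit

Slope: b = (645 − 548) / (log₂ 12 − log₂ 7) = 97/0.7776 = 124.742 ms/bit.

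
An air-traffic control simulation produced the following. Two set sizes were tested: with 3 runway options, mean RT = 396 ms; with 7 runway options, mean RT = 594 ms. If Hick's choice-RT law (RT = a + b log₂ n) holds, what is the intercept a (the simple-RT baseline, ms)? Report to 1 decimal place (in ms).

b = (RT₂ − RT₁)/(log₂ n₂ − log₂ n₁) = (594 − 396)/(2.8074 − 1.5850) = 161.977 ms/bit.
Intercept: a = 396 − 161.977·log₂(3) = 139.272 ms.

139.3 ms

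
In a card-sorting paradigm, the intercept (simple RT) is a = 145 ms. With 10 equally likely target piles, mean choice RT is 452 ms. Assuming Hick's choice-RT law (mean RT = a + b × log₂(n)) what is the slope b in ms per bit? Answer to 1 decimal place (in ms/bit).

10 alternatives carry log₂ 10 = 3.3219 bits; the choice cost is 452 − 145 = 307 ms, so b = 307/3.3219 = 92.416 ms/bit.

92.4 ms/bit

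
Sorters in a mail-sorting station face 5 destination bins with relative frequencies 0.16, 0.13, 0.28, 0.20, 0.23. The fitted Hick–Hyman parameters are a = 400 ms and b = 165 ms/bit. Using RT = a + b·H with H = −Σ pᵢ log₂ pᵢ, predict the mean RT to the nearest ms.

H = 0.16·log₂(1/0.16) + 0.13·log₂(1/0.13) + 0.28·log₂(1/0.28) + 0.20·log₂(1/0.20) + 0.23·log₂(1/0.23) = 2.2719 bits.
RT = 400 + 165 × 2.2719 = 774.87 ms.

775 ms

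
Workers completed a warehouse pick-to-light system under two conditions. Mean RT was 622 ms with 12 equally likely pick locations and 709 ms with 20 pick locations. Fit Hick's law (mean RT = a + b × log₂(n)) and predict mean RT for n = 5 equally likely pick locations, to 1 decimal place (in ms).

472.9 ms

Fit slope and intercept:
  b = (709 − 622) / (log₂ 20 − log₂ 12) = 87 / (4.3219 − 3.5850) = 118.052 ms/bit
  a = 622 − 118.052 × 3.5850 = 198.789 ms
Then RT(5) = 198.789 + 118.052 × log₂ 5 = 198.789 + 118.052 × 2.3219 ≈ 472.897 ms.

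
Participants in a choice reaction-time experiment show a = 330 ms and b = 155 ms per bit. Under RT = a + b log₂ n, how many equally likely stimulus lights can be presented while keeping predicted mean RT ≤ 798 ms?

Set 330 + 155·log₂ n ≤ 798 → log₂ n ≤ (798 − 330)/155 = 3.0194.
So n ≤ 2^3.0194 = 8.108; the largest integer n is 8.

8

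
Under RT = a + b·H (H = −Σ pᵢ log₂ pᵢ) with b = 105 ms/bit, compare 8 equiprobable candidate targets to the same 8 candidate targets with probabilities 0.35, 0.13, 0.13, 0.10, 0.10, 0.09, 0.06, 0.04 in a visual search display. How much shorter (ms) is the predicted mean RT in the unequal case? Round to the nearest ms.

The RT saving is b·ΔH. Equiprobable H₀ = log₂(8) = 3.0000 bits; with the given probabilities H = 2.7017 bits.
b·(H₀ − H) = 105 × (3.0000 − 2.7017) = 31.32 ms.

31 ms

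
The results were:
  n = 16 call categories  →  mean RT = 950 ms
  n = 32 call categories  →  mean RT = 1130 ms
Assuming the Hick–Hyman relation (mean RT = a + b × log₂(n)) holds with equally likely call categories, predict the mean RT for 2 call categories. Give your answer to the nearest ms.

410 ms

With log₂ n on the abscissa the relation is linear; from the two conditions:
  b = (1130 − 950) / (log₂ 32 − log₂ 16) = 180 / (5 − 4) = 180 ms/bit
  a = 950 − 180 × 4 = 230 ms
Then RT(2) = 230 + 180 × log₂ 2 = 230 + 180 × 1 ≈ 410.000 ms.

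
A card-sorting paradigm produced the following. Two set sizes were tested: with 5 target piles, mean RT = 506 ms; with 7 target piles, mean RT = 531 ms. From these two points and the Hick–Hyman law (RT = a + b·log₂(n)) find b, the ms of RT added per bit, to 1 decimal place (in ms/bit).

The slope on a log₂ axis is (531 − 506) / (2.8074 − 2.3219) = 51.501 ms/bit.

51.5 ms/bit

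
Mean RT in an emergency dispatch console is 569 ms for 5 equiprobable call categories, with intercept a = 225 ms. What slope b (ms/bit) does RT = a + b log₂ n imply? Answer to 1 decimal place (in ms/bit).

148.2 ms/bit

log₂(5) = 2.3219 bits.
b = (RT − a)/log₂ n = (569 − 225) / 2.3219 = 148.153 ms/bit.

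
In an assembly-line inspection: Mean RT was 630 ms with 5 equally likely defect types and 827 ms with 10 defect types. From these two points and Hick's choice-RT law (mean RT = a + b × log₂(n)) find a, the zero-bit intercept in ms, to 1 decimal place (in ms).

b = (RT₂ − RT₁)/(log₂ n₂ − log₂ n₁) = (827 − 630)/(3.3219 − 2.3219) = 197.000 ms/bit.
a = RT₁ − b·log₂ n₁ = 630 − 197.000 × 2.3219 = 172.580 ms.

172.6 ms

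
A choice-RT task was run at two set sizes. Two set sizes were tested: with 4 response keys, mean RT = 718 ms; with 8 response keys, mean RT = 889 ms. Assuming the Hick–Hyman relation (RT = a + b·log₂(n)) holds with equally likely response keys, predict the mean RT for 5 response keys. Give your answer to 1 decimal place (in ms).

773.0 ms

With log₂ n on the abscissa the relation is linear; from the two conditions:
  b = (889 − 718) / (log₂ 8 − log₂ 4) = 171 / (3 − 2) = 171.000 ms/bit
  a = 718 − 171.000 × 2 = 376.000 ms
Then RT(5) = 376.000 + 171.000 × log₂ 5 = 376.000 + 171.000 × 2.3219 ≈ 773.050 ms.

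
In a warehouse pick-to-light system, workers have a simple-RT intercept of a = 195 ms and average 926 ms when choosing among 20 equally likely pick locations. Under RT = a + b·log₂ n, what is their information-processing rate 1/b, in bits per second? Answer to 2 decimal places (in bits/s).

b = (926 − 195)/log₂ 20 = 731/4.3219 = 169.137 ms per bit = 0.16914 s/bit; the reciprocal is 5.912 bits/s.

5.91 bits/s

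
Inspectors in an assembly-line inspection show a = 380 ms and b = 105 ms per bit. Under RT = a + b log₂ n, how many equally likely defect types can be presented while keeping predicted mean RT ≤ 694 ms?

7

105·log₂ n ≤ 694 − 380 = 314, giving log₂ n ≤ 2.9905 and n ≤ 7.947. The largest whole number is 7.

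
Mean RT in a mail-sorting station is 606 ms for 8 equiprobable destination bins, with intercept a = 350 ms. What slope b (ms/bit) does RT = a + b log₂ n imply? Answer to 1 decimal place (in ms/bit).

85.3 ms/bit

log₂(8) = 3 bits.
b = (RT − a)/log₂ n = (606 − 350) / 3 = 85.333 ms/bit.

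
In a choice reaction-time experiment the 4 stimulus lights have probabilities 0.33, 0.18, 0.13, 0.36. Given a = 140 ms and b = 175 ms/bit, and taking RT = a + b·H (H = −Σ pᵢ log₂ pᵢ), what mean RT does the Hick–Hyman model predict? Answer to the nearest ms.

470 ms

H = 0.33·log₂(1/0.33) + 0.18·log₂(1/0.18) + 0.13·log₂(1/0.13) + 0.36·log₂(1/0.36) = 1.8864 bits.
RT = 140 + 175 × 1.8864 = 470.12 ms.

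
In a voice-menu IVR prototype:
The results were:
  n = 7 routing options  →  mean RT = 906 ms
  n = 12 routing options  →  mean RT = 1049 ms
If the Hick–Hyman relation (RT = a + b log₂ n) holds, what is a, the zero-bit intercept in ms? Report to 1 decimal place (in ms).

389.7 ms

The slope on a log₂ axis is (1049 − 906) / (3.5850 − 2.8074) = 183.897 ms/bit.
Intercept: a = 906 − 183.897·log₂(7) = 389.735 ms.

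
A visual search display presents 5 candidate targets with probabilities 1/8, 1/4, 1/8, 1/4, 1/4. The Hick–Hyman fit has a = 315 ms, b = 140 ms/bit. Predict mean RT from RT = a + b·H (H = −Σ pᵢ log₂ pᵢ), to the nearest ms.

630 ms

Each term −pᵢ log₂ pᵢ: 0.125·3 + 0.25·2 + 0.125·3 + 0.25·2 + 0.25·2; summed, H = 2.250 bits.
Mean RT = a + bH = 315 + 140·2.250 = 630.00 ms.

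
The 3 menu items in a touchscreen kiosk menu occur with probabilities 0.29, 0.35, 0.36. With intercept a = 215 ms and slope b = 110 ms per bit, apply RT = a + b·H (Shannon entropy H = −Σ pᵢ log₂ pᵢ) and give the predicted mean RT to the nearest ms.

389 ms

Entropy contributions −pᵢ log₂ pᵢ: 0.5179, 0.5301, 0.5306; sum H = 1.5786 bits.
RT = a + bH = 215 + 110·1.5786 = 388.65 ms.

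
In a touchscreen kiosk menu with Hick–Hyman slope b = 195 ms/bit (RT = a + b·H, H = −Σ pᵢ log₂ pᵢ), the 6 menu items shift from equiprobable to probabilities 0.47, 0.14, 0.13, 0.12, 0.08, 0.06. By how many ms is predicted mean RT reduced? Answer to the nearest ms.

Equiprobable entropy H₀ = log₂ 6 = 2.5850 bits.
Skewed entropy H = −Σ pᵢ log₂ pᵢ = 2.1938 bits.
ΔRT = b·(H₀ − H) = 195 × 0.3911 = 76.27 ms.

76 ms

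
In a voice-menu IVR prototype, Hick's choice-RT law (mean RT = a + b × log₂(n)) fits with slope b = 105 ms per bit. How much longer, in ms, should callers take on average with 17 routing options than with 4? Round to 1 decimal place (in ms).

219.2 ms

ΔRT = (a + b log₂ n₂) − (a + b log₂ n₁) = b·(log₂ n₂ − log₂ n₁).
log₂(17) − log₂(4) = 4.0875 − 2 = 2.0875.
ΔRT = 105 × 2.0875 = 219.184 ms.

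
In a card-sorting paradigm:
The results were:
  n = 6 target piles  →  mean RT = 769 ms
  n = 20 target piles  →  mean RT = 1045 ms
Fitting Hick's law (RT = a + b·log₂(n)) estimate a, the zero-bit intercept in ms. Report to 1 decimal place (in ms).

358.3 ms

Slope: b = (1045 − 769) / (log₂ 20 − log₂ 6) = 276/1.7370 = 158.898 ms/bit.
Intercept: a = 769 − 158.898·log₂(6) = 358.255 ms.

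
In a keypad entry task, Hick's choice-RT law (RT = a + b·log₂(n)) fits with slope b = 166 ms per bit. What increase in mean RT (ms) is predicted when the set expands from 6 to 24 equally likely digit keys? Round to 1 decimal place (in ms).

332.0 ms

ΔRT = (a + b log₂ n₂) − (a + b log₂ n₁) = b·(log₂ n₂ − log₂ n₁).
log₂(24) − log₂(6) = log₂(24/6) = log₂(4) = 2.
ΔRT = 166 × 2.0000 = 332.000 ms.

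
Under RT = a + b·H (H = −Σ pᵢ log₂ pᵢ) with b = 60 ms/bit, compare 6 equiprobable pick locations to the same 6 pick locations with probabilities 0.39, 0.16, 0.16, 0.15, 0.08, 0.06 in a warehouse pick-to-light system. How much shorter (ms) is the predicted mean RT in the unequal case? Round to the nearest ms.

16 ms

Equiprobable entropy H₀ = log₂ 6 = 2.5850 bits.
Skewed entropy H = −Σ pᵢ log₂ pᵢ = 2.3214 bits.
ΔRT = b·(H₀ − H) = 60 × 0.2635 = 15.81 ms.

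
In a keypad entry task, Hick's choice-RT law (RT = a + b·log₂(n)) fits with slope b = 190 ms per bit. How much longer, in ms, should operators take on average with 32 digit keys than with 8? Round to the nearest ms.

380 ms

ΔRT = (a + b log₂ n₂) − (a + b log₂ n₁) = b·(log₂ n₂ − log₂ n₁).
log₂(32) − log₂(8) = log₂(32/8) = log₂(4) = 2.
ΔRT = 190 × 2.0000 = 380.000 ms.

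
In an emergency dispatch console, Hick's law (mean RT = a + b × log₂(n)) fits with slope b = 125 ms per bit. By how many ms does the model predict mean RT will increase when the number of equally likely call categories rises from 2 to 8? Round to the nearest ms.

ΔRT = (a + b log₂ n₂) − (a + b log₂ n₁) = b·(log₂ n₂ − log₂ n₁).
log₂(8) − log₂(2) = log₂(8/2) = log₂(4) = 2.
ΔRT = 125 × 2.0000 = 250.000 ms.

250 ms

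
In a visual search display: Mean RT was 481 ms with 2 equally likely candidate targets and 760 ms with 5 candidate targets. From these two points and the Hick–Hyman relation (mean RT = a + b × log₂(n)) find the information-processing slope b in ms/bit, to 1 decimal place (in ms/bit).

211.1 ms/bit

Slope: b = (760 − 481) / (log₂ 5 − log₂ 2) = 279/1.3219 = 211.055 ms/bit.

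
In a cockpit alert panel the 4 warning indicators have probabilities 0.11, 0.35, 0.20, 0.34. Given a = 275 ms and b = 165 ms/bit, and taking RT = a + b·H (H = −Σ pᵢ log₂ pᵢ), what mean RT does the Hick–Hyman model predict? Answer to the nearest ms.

Entropy contributions −pᵢ log₂ pᵢ: 0.3503, 0.5301, 0.4644, 0.5292; sum H = 1.8739 bits.
RT = a + bH = 275 + 165·1.8739 = 584.20 ms.

584 ms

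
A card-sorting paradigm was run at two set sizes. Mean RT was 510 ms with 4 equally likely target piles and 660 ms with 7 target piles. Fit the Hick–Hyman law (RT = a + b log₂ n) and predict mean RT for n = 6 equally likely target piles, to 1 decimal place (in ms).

Solve the two-equation system in a and b:
  b = (660 − 510) / (log₂ 7 − log₂ 4) = 150 / (2.8074 − 2) = 185.792 ms/bit
  a = 510 − 185.792 × 2 = 138.416 ms
Then RT(6) = 138.416 + 185.792 × log₂ 6 = 138.416 + 185.792 × 2.5850 ≈ 618.681 ms.

618.7 ms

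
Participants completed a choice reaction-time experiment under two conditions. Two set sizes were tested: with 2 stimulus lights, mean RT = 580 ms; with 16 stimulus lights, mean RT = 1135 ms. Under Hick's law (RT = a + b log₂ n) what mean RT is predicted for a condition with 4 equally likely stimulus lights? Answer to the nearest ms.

With log₂ n on the abscissa the relation is linear; from the two conditions:
  b = (1135 − 580) / (log₂ 16 − log₂ 2) = 555 / (4 − 1) = 185 ms/bit
  a = 580 − 185 × 1 = 395 ms
Then RT(4) = 395 + 185 × log₂ 4 = 395 + 185 × 2 ≈ 765.000 ms.

765 ms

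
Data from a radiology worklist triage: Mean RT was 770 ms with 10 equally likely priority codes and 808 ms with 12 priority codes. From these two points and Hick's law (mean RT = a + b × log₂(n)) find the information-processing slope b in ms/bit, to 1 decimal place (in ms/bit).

144.5 ms/bit

Slope: b = (808 − 770) / (log₂ 12 − log₂ 10) = 38/0.2630 = 144.468 ms/bit.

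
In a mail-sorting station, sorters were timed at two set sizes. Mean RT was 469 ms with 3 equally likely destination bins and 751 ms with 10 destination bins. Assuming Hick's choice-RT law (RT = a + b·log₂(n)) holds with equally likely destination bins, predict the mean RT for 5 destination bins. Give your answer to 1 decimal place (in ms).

With log₂ n on the abscissa the relation is linear; from the two conditions:
  b = (751 − 469) / (log₂ 10 − log₂ 3) = 282 / (3.3219 − 1.5850) = 162.352 ms/bit
  a = 469 − 162.352 × 1.5850 = 211.678 ms
Then RT(5) = 211.678 + 162.352 × log₂ 5 = 211.678 + 162.352 × 2.3219 ≈ 588.648 ms.

588.6 ms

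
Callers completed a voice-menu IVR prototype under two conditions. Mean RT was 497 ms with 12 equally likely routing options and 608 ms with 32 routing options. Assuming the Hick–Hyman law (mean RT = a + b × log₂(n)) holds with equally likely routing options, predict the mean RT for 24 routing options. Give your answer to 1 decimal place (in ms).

575.4 ms

Fit slope and intercept:
  b = (608 − 497) / (log₂ 32 − log₂ 12) = 111 / (5 − 3.5850) = 78.443 ms/bit
  a = 497 − 78.443 × 3.5850 = 215.784 ms
Then RT(24) = 215.784 + 78.443 × log₂ 24 = 215.784 + 78.443 × 4.5850 ≈ 575.443 ms.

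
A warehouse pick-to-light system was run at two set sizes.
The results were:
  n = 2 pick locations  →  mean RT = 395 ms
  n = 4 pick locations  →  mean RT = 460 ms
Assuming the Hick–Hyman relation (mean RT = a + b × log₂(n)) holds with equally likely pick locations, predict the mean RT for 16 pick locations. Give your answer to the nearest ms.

590 ms

RT is linear in log₂ n, so two points fix the line:
  b = (460 − 395) / (log₂ 4 − log₂ 2) = 65 / (2 − 1) = 65 ms/bit
  a = 395 − 65 × 1 = 330 ms
Then RT(16) = 330 + 65 × log₂ 16 = 330 + 65 × 4 ≈ 590.000 ms.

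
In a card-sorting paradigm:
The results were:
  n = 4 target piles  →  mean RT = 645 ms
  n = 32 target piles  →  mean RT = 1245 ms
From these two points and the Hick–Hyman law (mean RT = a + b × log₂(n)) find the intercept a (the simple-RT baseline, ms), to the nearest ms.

245 ms

Slope: b = (1245 − 645) / (log₂ 32 − log₂ 4) = 600/3.0000 = 200 ms/bit.
Intercept: a = 645 − 200·log₂(4) = 245.000 ms.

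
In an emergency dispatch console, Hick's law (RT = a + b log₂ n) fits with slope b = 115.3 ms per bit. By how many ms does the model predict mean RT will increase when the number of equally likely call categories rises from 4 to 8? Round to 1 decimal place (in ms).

115.3 ms

Only the slope matters, since a is common to both: ΔRT = b·log₂(n₂/n₁).
log₂(8) − log₂(4) = log₂(8/4) = log₂(2) = 1.
ΔRT = 115.3 × 1.0000 = 115.300 ms.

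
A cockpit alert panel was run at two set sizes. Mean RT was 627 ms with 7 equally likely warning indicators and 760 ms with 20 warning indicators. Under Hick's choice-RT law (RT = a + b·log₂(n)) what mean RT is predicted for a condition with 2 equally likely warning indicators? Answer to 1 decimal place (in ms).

468.3 ms

Fit slope and intercept:
  b = (760 − 627) / (log₂ 20 − log₂ 7) = 133 / (4.3219 − 2.8074) = 87.814 ms/bit
  a = 627 − 87.814 × 2.8074 = 380.476 ms
Then RT(2) = 380.476 + 87.814 × log₂ 2 = 380.476 + 87.814 × 1 ≈ 468.290 ms.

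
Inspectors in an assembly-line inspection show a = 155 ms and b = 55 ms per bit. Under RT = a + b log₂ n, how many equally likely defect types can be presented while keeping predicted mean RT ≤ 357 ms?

12

Information budget: (357 − 155)/55 = 3.6727 bits, so n ≤ 2^3.6727 = 12.753 → at most 12.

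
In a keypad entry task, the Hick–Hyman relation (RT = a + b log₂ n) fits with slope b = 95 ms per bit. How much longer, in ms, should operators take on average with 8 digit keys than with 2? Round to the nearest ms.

190 ms

The intercept a cancels: ΔRT = b·(log₂ n₂ − log₂ n₁) = b·log₂(n₂/n₁).
log₂(8) − log₂(2) = log₂(8/2) = log₂(4) = 2.
ΔRT = 95 × 2.0000 = 190.000 ms.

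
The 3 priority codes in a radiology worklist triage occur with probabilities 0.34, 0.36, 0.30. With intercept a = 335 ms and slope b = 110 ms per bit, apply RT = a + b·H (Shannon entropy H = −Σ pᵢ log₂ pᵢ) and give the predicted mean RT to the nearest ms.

509 ms

Entropy contributions −pᵢ log₂ pᵢ: 0.5292, 0.5306, 0.5211; sum H = 1.5809 bits.
RT = a + bH = 335 + 110·1.5809 = 508.90 ms.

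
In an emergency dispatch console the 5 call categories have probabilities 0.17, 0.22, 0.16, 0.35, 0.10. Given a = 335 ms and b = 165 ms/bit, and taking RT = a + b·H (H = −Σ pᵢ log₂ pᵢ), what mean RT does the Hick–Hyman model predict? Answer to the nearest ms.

Entropy contributions −pᵢ log₂ pᵢ: 0.4346, 0.4806, 0.4230, 0.5301, 0.3322; sum H = 2.2005 bits.
RT = a + bH = 335 + 165·2.2005 = 698.08 ms.

698 ms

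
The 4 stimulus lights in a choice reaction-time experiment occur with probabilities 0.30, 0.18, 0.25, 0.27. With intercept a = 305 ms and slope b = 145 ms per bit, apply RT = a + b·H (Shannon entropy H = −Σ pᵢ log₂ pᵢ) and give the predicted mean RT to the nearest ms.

Entropy contributions −pᵢ log₂ pᵢ: 0.5211, 0.4453, 0.5000, 0.5100; sum H = 1.9764 bits.
RT = a + bH = 305 + 145·1.9764 = 591.58 ms.

592 ms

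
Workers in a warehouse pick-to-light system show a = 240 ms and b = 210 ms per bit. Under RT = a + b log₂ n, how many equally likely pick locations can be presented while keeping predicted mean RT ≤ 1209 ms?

24

210·log₂ n ≤ 1209 − 240 = 969, giving log₂ n ≤ 4.6143 and n ≤ 24.493. The largest whole number is 24.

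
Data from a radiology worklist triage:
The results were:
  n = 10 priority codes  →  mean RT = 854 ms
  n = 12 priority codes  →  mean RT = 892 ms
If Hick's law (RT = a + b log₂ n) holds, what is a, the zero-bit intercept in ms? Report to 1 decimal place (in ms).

374.1 ms

Slope: b = (892 − 854) / (log₂ 12 − log₂ 10) = 38/0.2630 = 144.468 ms/bit.
Intercept: a = 854 − 144.468·log₂(10) = 374.088 ms.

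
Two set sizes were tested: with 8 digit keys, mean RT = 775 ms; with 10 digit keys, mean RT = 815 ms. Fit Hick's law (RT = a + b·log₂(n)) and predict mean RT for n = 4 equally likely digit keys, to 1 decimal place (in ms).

650.7 ms

Solve the two-equation system in a and b:
  b = (815 − 775) / (log₂ 10 − log₂ 8) = 40 / (3.3219 − 3) = 124.251 ms/bit
  a = 775 − 124.251 × 3 = 402.246 ms
Then RT(4) = 402.246 + 124.251 × log₂ 4 = 402.246 + 124.251 × 2 ≈ 650.749 ms.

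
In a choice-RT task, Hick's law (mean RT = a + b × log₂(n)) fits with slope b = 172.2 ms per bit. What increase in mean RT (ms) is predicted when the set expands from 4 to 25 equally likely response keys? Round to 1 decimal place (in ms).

455.3 ms

ΔRT = (a + b log₂ n₂) − (a + b log₂ n₁) = b·(log₂ n₂ − log₂ n₁).
log₂(25) − log₂(4) = 4.6439 − 2 = 2.6439.
ΔRT = 172.2 × 2.6439 = 455.272 ms.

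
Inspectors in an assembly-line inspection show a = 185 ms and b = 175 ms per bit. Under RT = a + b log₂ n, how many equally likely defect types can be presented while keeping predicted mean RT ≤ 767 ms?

10

Information budget: (767 − 185)/175 = 3.3257 bits, so n ≤ 2^3.3257 = 10.026 → at most 10.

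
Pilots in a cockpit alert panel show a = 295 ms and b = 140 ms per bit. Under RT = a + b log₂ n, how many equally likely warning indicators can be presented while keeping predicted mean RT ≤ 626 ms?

Information budget: (626 − 295)/140 = 2.3643 bits, so n ≤ 2^2.3643 = 5.149 → at most 5.

5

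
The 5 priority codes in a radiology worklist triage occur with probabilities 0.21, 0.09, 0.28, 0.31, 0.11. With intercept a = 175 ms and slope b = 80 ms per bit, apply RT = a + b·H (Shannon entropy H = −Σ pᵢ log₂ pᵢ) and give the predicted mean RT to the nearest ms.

Entropy contributions −pᵢ log₂ pᵢ: 0.4728, 0.3127, 0.5142, 0.5238, 0.3503; sum H = 2.1738 bits.
RT = a + bH = 175 + 80·2.1738 = 348.90 ms.

349 ms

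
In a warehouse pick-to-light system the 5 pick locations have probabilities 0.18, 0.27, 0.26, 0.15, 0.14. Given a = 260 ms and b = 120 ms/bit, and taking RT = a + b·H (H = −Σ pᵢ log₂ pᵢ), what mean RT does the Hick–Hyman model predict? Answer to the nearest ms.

532 ms

H = 0.18·log₂(1/0.18) + 0.27·log₂(1/0.27) + 0.26·log₂(1/0.26) + 0.15·log₂(1/0.15) + 0.14·log₂(1/0.14) = 2.2683 bits.
RT = 260 + 120 × 2.2683 = 532.19 ms.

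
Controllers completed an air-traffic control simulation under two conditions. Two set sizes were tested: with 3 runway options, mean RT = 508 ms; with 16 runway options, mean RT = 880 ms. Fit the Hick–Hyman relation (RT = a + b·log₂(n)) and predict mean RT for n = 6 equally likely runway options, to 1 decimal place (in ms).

662.0 ms

With log₂ n on the abscissa the relation is linear; from the two conditions:
  b = (880 − 508) / (log₂ 16 − log₂ 3) = 372 / (4 − 1.5850) = 154.035 ms/bit
  a = 508 − 154.035 × 1.5850 = 263.860 ms
Then RT(6) = 263.860 + 154.035 × log₂ 6 = 263.860 + 154.035 × 2.5850 ≈ 662.035 ms.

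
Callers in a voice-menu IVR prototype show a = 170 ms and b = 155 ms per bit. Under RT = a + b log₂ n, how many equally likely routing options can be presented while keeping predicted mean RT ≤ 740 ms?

155·log₂ n ≤ 740 − 170 = 570, giving log₂ n ≤ 3.6774 and n ≤ 12.794. The largest whole number is 12.

12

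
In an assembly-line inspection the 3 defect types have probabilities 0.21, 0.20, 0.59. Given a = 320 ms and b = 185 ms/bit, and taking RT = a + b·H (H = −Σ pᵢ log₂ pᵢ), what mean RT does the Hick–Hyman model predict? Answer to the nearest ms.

H = 0.21·log₂(1/0.21) + 0.20·log₂(1/0.20) + 0.59·log₂(1/0.59) = 1.3863 bits.
RT = 320 + 185 × 1.3863 = 576.47 ms.

576 ms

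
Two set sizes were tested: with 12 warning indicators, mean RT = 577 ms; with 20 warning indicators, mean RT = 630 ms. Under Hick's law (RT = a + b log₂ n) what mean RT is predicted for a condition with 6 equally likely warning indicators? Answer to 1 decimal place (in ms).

505.1 ms

RT is linear in log₂ n, so two points fix the line:
  b = (630 − 577) / (log₂ 20 − log₂ 12) = 53 / (4.3219 − 3.5850) = 71.917 ms/bit
  a = 577 − 71.917 × 3.5850 = 319.182 ms
Then RT(6) = 319.182 + 71.917 × log₂ 6 = 319.182 + 71.917 × 2.5850 ≈ 505.083 ms.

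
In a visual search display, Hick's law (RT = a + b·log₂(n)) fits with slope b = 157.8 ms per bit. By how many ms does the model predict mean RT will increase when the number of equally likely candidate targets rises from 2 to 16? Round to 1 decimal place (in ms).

473.4 ms

Only the slope matters, since a is common to both: ΔRT = b·log₂(n₂/n₁).
log₂(16) − log₂(2) = log₂(16/2) = log₂(8) = 3.
ΔRT = 157.8 × 3.0000 = 473.400 ms.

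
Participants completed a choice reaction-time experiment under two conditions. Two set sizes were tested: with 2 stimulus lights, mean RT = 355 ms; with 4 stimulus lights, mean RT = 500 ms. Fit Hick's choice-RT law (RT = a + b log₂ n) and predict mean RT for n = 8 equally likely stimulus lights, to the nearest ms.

With log₂ n on the abscissa the relation is linear; from the two conditions:
  b = (500 − 355) / (log₂ 4 − log₂ 2) = 145 / (2 − 1) = 145 ms/bit
  a = 355 − 145 × 1 = 210 ms
Then RT(8) = 210 + 145 × log₂ 8 = 210 + 145 × 3 ≈ 645.000 ms.

645 ms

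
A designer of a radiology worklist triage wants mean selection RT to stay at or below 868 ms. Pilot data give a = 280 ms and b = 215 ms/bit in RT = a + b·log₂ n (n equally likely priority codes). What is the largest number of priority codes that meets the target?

Information budget: (868 − 280)/215 = 2.7349 bits, so n ≤ 2^2.7349 = 6.657 → at most 6.

6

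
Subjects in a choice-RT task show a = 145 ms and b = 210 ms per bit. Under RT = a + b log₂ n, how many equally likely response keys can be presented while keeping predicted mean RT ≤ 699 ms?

210·log₂ n ≤ 699 − 145 = 554, giving log₂ n ≤ 2.6381 and n ≤ 6.225. The largest whole number is 6.

6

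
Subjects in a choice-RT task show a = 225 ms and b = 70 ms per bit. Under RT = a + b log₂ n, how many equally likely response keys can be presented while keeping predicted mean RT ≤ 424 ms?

Set 225 + 70·log₂ n ≤ 424 → log₂ n ≤ (424 − 225)/70 = 2.8429.
So n ≤ 2^2.8429 = 7.174; the largest integer n is 7.

7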